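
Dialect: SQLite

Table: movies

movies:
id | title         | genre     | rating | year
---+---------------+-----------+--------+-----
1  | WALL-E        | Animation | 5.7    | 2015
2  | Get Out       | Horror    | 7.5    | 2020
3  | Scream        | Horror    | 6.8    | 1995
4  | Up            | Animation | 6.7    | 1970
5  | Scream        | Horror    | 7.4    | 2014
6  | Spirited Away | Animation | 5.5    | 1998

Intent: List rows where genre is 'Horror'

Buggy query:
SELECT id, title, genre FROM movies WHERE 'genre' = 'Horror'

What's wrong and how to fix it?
Bug: 'genre' in single quotes is a string literal, not the column; the comparison is literal-vs-literal and never true

Fix: Reference the column as genre without single quotes

Corrected query:
SELECT id, title, genre FROM movies WHERE genre = 'Horror'

Result:
id | title   | genre 
---+---------+-------
2  | Get Out | Horror
3  | Scream  | Horror
5  | Scream  | Horror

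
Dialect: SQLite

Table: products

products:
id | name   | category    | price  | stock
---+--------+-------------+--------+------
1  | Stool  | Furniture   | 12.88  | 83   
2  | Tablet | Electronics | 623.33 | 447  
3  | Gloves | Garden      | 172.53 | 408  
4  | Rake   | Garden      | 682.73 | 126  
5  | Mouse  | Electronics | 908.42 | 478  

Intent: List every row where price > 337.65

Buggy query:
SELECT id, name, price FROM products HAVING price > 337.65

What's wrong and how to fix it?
Bug: HAVING filters the output of aggregation, but this query has no GROUP BY and no aggregate functions, so SQLite rejects it (HAVING clause on a non-aggregate query); the condition here is per row

Fix: Replace HAVING with WHERE since the condition applies to individual rows

Corrected query:
SELECT id, name, price FROM products WHERE price > 337.65

Result:
id | name   | price 
---+--------+-------
2  | Tablet | 623.33
4  | Rake   | 682.73
5  | Mouse  | 908.42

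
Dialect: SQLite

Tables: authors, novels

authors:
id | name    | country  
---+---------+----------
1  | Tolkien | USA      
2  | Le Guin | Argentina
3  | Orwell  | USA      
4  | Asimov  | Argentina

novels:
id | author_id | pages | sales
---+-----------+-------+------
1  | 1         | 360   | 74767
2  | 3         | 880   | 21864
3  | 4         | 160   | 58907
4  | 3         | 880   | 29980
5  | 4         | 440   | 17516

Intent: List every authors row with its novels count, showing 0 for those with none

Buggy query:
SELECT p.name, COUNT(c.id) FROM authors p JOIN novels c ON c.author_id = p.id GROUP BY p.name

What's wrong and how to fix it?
Bug: INNER JOIN drops authors rows that have no matching novels rows

Fix: Switch to LEFT JOIN to retain unmatched parent rows

Corrected query:
SELECT p.name, COUNT(c.id) FROM authors p LEFT JOIN novels c ON c.author_id = p.id GROUP BY p.name

Result:
name    | COUNT(c.id)
--------+------------
Asimov  | 2          
Le Guin | 0          
Orwell  | 2          
Tolkien | 1          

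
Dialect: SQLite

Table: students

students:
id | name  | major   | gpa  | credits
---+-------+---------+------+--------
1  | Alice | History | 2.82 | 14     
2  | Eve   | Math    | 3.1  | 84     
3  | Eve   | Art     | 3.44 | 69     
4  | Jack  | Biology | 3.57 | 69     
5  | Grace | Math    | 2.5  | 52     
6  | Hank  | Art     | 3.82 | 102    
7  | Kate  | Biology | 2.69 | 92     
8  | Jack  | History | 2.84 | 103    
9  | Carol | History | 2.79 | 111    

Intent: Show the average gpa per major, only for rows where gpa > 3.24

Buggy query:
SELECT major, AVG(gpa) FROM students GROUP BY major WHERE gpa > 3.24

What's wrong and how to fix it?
Bug: WHERE cannot follow GROUP BY

Fix: Place WHERE between FROM and GROUP BY

Corrected query:
SELECT major, AVG(gpa) FROM students WHERE gpa > 3.24 GROUP BY major

Result:
major   | AVG(gpa)
--------+---------
Art     | 3.63    
Biology | 3.57    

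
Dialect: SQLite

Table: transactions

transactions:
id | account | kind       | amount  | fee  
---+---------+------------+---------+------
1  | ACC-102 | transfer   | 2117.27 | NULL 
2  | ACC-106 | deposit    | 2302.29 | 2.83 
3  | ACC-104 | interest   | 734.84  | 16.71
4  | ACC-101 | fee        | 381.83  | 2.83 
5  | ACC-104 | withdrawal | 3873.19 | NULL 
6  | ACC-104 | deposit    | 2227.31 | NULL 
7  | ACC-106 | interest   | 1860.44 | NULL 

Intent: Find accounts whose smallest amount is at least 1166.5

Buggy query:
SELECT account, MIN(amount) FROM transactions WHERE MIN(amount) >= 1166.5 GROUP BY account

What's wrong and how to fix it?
Bug: Aggregates like MIN are computed per group after WHERE runs

Fix: Use HAVING for the per-group MIN condition

Corrected query:
SELECT account, MIN(amount) FROM transactions GROUP BY account HAVING MIN(amount) >= 1166.5

Result:
account | MIN(amount)
--------+------------
ACC-102 | 2117.27    
ACC-106 | 1860.44    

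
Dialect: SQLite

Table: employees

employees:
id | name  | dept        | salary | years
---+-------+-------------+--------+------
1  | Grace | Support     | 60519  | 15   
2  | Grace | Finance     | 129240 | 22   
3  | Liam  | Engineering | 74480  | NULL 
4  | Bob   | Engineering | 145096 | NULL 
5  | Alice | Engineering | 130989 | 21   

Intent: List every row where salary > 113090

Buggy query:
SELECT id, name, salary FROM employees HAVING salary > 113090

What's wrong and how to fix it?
Bug: HAVING filters the output of aggregation, but this query has no GROUP BY and no aggregate functions, so SQLite rejects it (HAVING clause on a non-aggregate query); the condition here is per row

Fix: Replace HAVING with WHERE since the condition applies to individual rows

Corrected query:
SELECT id, name, salary FROM employees WHERE salary > 113090

Result:
id | name  | salary
---+-------+-------
2  | Grace | 129240
4  | Bob   | 145096
5  | Alice | 130989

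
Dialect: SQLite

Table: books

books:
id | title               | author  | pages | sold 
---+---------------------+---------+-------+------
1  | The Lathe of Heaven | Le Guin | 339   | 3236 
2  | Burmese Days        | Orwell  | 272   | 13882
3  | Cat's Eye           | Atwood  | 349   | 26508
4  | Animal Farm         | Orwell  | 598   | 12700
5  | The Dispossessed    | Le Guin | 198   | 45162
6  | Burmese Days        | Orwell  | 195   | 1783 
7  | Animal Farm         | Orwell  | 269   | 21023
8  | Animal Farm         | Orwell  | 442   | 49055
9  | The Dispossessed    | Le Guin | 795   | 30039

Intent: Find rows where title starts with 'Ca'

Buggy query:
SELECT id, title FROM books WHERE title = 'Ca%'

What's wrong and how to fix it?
Bug: Wildcards only work with LIKE; '=' treats '%' as a literal character

Fix: Use LIKE for wildcard pattern matching

Corrected query:
SELECT id, title FROM books WHERE title LIKE 'Ca%'

Result:
id | title    
---+----------
3  | Cat's Eye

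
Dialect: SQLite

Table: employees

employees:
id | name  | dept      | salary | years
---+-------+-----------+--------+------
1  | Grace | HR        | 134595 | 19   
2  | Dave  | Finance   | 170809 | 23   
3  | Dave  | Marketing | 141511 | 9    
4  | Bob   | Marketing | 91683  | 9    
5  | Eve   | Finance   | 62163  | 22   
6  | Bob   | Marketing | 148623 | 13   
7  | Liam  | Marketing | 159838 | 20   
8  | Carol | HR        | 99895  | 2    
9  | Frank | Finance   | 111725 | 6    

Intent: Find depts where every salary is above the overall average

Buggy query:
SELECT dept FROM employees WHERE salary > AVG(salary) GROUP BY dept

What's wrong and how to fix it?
Bug: WHERE evaluates per row before aggregation, so AVG() is unavailable

Fix: Use a subquery for AVG and a HAVING MIN(...) filter so the condition holds for every row in the group

Corrected query:
SELECT dept FROM employees GROUP BY dept HAVING MIN(salary) > (SELECT AVG(salary) FROM employees)

Result:
(no rows)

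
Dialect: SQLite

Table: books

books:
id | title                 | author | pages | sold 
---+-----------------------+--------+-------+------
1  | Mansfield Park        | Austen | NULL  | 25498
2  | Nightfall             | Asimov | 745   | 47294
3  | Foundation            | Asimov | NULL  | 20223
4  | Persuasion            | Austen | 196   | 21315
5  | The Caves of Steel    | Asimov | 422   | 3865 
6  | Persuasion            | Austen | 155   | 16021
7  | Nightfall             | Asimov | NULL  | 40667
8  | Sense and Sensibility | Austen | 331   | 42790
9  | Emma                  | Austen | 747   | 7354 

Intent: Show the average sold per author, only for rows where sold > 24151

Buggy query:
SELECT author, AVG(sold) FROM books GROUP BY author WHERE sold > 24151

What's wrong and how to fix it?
Bug: Row-level WHERE must come before GROUP BY in the clause order

Fix: Place WHERE between FROM and GROUP BY

Corrected query:
SELECT author, AVG(sold) FROM books WHERE sold > 24151 GROUP BY author

Result:
author | AVG(sold)
-------+----------
Asimov | 43980.5  
Austen | 34144    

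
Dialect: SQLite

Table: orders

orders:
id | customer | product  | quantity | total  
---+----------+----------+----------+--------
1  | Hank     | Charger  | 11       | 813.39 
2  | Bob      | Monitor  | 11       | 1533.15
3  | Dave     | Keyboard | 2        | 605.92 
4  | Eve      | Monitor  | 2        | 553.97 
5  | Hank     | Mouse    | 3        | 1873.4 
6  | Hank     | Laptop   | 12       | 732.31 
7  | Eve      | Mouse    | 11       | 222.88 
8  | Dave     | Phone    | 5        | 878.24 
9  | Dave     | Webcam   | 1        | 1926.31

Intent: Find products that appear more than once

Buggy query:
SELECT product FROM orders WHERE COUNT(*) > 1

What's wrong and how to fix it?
Bug: WHERE can't reference COUNT(*); aggregates are computed after WHERE

Fix: GROUP BY product, then filter groups with HAVING COUNT(*) > 1

Corrected query:
SELECT product FROM orders GROUP BY product HAVING COUNT(*) > 1

Result:
product
-------
Monitor
Mouse  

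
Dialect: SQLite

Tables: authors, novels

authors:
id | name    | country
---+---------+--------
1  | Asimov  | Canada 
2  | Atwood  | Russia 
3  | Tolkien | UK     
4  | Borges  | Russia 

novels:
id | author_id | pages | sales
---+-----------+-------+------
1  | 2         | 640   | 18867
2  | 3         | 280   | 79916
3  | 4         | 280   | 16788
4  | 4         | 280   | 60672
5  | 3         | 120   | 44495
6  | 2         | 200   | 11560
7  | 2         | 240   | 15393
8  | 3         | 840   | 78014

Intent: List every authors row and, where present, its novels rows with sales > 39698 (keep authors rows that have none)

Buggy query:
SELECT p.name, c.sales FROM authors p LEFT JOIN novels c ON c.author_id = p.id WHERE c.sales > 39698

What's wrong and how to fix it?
Bug: Filtering c.sales in WHERE discards the NULL rows produced by LEFT JOIN, turning it into an inner join

Fix: Put 'c.sales > 39698' in the JOIN's ON clause instead of WHERE

Corrected query:
SELECT p.name, c.sales FROM authors p LEFT JOIN novels c ON c.author_id = p.id AND c.sales > 39698

Result:
name    | sales
--------+------
Asimov  | NULL 
Atwood  | NULL 
Tolkien | 44495
Tolkien | 78014
Tolkien | 79916
Borges  | 60672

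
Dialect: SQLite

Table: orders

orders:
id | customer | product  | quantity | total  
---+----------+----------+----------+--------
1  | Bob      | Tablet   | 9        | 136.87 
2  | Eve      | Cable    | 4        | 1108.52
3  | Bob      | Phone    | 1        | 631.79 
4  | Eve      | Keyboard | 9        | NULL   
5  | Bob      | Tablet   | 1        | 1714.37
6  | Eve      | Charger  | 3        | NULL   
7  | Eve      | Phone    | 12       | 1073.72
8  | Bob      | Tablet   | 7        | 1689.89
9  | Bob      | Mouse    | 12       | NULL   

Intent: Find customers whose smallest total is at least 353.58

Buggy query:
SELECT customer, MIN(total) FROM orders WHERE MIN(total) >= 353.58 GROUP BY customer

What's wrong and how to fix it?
Bug: MIN() in WHERE is a misuse of aggregate

Fix: Replace WHERE with HAVING after the GROUP BY

Corrected query:
SELECT customer, MIN(total) FROM orders GROUP BY customer HAVING MIN(total) >= 353.58

Result:
customer | MIN(total)
---------+-----------
Eve      | 1073.72   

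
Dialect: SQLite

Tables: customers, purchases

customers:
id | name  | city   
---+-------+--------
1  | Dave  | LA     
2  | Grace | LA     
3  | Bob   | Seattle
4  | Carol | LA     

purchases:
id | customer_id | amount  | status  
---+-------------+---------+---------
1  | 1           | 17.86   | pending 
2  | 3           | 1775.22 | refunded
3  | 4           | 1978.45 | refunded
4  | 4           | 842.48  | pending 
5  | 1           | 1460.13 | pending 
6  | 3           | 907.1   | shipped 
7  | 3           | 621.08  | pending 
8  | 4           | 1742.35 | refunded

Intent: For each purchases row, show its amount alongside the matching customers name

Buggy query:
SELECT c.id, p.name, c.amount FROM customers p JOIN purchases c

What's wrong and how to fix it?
Bug: JOIN with no ON clause produces a cartesian product; every purchases row pairs with every customers row

Fix: Specify the join condition linking the foreign key to the parent id

Corrected query:
SELECT c.id, p.name, c.amount FROM customers p JOIN purchases c ON c.customer_id = p.id

Result:
id | name  | amount 
---+-------+--------
1  | Dave  | 17.86  
2  | Bob   | 1775.22
3  | Carol | 1978.45
4  | Carol | 842.48 
5  | Dave  | 1460.13
6  | Bob   | 907.1  
7  | Bob   | 621.08 
8  | Carol | 1742.35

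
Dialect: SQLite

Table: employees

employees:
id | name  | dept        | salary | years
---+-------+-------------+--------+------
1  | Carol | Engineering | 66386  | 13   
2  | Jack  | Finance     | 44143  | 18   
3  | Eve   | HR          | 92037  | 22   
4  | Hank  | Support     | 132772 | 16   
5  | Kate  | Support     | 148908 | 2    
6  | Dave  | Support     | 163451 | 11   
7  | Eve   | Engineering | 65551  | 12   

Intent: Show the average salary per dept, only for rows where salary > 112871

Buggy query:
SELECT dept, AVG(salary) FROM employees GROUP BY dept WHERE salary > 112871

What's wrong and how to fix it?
Bug: WHERE cannot follow GROUP BY

Fix: Place WHERE between FROM and GROUP BY

Corrected query:
SELECT dept, AVG(salary) FROM employees WHERE salary > 112871 GROUP BY dept

Result:
dept    | AVG(salary)
--------+------------
Support | 148377     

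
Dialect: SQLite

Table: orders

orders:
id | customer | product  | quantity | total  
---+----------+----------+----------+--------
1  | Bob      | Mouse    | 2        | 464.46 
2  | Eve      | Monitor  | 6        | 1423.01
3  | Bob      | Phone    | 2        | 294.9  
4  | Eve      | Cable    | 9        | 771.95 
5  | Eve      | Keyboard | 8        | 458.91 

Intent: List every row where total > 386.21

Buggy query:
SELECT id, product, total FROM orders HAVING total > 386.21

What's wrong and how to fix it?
Bug: This is a non-aggregate query (no GROUP BY, no aggregates), so in SQLite the HAVING clause is invalid here; a row-level condition belongs in WHERE

Fix: Replace HAVING with WHERE since the condition applies to individual rows

Corrected query:
SELECT id, product, total FROM orders WHERE total > 386.21

Result:
id | product  | total  
---+----------+--------
1  | Mouse    | 464.46 
2  | Monitor  | 1423.01
4  | Cable    | 771.95 
5  | Keyboard | 458.91 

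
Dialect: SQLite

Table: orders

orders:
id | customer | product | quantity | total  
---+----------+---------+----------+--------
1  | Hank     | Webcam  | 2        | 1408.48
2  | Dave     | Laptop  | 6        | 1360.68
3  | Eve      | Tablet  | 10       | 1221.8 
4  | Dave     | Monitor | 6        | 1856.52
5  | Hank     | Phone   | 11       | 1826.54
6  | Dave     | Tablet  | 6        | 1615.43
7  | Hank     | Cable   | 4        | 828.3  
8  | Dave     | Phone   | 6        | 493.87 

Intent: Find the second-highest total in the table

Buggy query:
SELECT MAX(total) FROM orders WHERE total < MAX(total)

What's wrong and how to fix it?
Bug: The inner MAX is an aggregate inside WHERE, which is not allowed

Fix: Put the inner MAX in a scalar subquery

Corrected query:
SELECT MAX(total) FROM orders WHERE total < (SELECT MAX(total) FROM orders)

Result:
MAX(total)
----------
1826.54   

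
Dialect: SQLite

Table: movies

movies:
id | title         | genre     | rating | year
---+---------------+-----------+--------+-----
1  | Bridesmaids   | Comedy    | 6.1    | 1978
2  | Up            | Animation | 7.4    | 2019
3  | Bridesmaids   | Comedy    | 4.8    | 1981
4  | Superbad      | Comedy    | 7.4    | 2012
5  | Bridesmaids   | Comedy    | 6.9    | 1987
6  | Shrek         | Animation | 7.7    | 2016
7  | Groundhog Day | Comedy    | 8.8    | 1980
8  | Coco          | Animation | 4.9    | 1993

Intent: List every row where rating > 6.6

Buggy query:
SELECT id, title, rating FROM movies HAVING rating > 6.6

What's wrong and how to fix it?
Bug: This is a non-aggregate query (no GROUP BY, no aggregates), so in SQLite the HAVING clause is invalid here; a row-level condition belongs in WHERE

Fix: Use WHERE for row-level filtering

Corrected query:
SELECT id, title, rating FROM movies WHERE rating > 6.6

Result:
id | title         | rating
---+---------------+-------
2  | Up            | 7.4   
4  | Superbad      | 7.4   
5  | Bridesmaids   | 6.9   
6  | Shrek         | 7.7   
7  | Groundhog Day | 8.8   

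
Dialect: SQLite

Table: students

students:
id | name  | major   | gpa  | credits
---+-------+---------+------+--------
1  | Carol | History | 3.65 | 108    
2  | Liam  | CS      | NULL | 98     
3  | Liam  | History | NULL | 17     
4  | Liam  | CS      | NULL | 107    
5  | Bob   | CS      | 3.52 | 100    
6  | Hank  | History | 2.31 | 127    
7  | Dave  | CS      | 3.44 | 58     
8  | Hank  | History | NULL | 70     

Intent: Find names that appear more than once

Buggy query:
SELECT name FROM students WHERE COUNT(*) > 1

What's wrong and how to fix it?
Bug: WHERE can't reference COUNT(*); aggregates are computed after WHERE

Fix: Group first, then use HAVING for the count condition

Corrected query:
SELECT name FROM students GROUP BY name HAVING COUNT(*) > 1

Result:
name
----
Hank
Liam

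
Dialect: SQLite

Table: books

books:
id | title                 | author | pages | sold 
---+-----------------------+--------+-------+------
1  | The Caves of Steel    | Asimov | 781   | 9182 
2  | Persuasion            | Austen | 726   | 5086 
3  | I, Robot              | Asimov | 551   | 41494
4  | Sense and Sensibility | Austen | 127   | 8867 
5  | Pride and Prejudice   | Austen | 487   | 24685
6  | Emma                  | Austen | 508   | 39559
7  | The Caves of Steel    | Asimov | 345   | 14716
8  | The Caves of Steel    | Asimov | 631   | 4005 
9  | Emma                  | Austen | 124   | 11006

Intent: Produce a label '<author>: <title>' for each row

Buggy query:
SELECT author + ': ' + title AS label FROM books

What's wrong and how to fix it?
Bug: SQLite uses || for string concatenation; + coerces text to numbers (yielding 0)

Fix: Use the || operator for string concatenation

Corrected query:
SELECT author || ': ' || title AS label FROM books

Result:
label                        
-----------------------------
Asimov: The Caves of Steel   
Austen: Persuasion           
Asimov: I, Robot             
Austen: Sense and Sensibility
Austen: Pride and Prejudice  
Austen: Emma                 
Asimov: The Caves of Steel   
Asimov: The Caves of Steel   
Austen: Emma                 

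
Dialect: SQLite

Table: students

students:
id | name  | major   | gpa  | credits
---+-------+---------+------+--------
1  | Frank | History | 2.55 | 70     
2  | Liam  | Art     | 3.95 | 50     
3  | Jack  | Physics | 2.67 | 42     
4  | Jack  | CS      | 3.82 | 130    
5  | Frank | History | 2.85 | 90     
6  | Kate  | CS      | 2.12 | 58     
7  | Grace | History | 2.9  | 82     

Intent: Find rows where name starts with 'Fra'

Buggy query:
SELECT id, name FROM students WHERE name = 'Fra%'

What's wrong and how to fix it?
Bug: '=' compares the literal string including the % character; pattern matching needs LIKE

Fix: Replace '=' with LIKE so 'Fra%' is treated as a pattern

Corrected query:
SELECT id, name FROM students WHERE name LIKE 'Fra%'

Result:
id | name 
---+------
1  | Frank
5  | Frank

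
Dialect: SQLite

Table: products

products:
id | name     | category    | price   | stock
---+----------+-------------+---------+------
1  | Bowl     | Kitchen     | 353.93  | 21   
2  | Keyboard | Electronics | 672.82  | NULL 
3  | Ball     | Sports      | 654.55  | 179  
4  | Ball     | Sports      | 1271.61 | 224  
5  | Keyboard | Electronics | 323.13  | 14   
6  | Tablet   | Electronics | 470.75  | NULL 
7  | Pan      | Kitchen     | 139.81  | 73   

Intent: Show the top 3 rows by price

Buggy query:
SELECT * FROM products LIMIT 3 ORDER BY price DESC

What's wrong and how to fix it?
Bug: LIMIT must come after ORDER BY

Fix: Sort with ORDER BY, then apply LIMIT

Corrected query:
SELECT * FROM products ORDER BY price DESC LIMIT 3

Result:
id | name     | category    | price   | stock
---+----------+-------------+---------+------
4  | Ball     | Sports      | 1271.61 | 224  
2  | Keyboard | Electronics | 672.82  | NULL 
3  | Ball     | Sports      | 654.55  | 179  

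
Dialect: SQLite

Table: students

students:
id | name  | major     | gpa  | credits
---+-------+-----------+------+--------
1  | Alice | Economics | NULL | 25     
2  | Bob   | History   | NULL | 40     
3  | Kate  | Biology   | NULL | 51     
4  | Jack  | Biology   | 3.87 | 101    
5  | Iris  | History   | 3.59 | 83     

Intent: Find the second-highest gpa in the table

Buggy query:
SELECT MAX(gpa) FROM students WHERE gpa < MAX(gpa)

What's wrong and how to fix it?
Bug: MAX(gpa) on the right of the comparison is an aggregate-in-WHERE error

Fix: Compute the overall MAX in a subquery, then take MAX of rows below it

Corrected query:
SELECT MAX(gpa) FROM students WHERE gpa < (SELECT MAX(gpa) FROM students)

Result:
MAX(gpa)
--------
3.59    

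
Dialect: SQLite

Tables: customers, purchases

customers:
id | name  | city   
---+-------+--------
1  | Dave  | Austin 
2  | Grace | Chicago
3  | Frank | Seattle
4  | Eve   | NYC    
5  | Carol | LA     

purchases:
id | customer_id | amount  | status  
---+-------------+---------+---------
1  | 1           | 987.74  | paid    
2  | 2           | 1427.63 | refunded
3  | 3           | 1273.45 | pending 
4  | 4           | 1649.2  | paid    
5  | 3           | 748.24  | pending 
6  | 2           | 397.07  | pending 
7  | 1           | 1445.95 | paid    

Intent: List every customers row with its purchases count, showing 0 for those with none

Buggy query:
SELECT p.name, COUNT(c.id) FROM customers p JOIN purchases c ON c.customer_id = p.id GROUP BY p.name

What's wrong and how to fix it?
Bug: INNER JOIN drops customers rows that have no matching purchases rows

Fix: Use LEFT JOIN so parents without children still appear (COUNT(c.id) gives 0)

Corrected query:
SELECT p.name, COUNT(c.id) FROM customers p LEFT JOIN purchases c ON c.customer_id = p.id GROUP BY p.name

Result:
name  | COUNT(c.id)
------+------------
Carol | 0          
Dave  | 2          
Eve   | 1          
Frank | 2          
Grace | 2          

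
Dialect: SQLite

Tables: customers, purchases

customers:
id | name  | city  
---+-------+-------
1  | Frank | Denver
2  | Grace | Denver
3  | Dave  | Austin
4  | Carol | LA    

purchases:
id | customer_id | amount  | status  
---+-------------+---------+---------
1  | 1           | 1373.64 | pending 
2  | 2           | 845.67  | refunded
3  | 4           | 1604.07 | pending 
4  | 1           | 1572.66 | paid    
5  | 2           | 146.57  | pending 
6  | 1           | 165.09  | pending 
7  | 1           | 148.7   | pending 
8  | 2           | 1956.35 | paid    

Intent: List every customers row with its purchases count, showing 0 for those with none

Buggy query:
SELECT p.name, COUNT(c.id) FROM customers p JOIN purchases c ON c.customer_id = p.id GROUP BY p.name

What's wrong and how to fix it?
Bug: An inner join excludes parents with zero children

Fix: Switch to LEFT JOIN to retain unmatched parent rows

Corrected query:
SELECT p.name, COUNT(c.id) FROM customers p LEFT JOIN purchases c ON c.customer_id = p.id GROUP BY p.name

Result:
name  | COUNT(c.id)
------+------------
Carol | 1          
Dave  | 0          
Frank | 4          
Grace | 3          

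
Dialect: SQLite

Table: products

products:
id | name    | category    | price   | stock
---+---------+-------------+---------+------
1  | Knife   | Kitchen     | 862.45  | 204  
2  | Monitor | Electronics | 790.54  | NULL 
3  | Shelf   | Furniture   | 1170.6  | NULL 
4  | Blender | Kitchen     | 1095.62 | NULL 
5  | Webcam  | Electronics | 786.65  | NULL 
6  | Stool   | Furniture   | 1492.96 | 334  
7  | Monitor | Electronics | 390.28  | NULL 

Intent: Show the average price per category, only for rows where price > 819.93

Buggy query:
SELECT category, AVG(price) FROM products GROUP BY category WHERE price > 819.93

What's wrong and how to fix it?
Bug: Row-level WHERE must come before GROUP BY in the clause order

Fix: Place WHERE between FROM and GROUP BY

Corrected query:
SELECT category, AVG(price) FROM products WHERE price > 819.93 GROUP BY category

Result:
category  | AVG(price)
----------+-----------
Furniture | 1331.78   
Kitchen   | 979.035   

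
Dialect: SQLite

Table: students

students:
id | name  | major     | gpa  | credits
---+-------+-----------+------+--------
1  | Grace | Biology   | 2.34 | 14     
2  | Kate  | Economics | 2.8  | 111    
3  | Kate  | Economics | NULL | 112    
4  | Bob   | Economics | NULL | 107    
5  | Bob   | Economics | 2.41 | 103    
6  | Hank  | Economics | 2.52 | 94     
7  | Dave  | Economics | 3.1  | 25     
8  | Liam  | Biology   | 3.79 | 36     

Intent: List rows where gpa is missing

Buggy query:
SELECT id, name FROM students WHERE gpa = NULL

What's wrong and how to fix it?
Bug: Comparing to NULL with '=' never matches; NULL = NULL is unknown, not true

Fix: Use IS NULL to test for NULL

Corrected query:
SELECT id, name FROM students WHERE gpa IS NULL

Result:
id | name
---+-----
3  | Kate
4  | Bob 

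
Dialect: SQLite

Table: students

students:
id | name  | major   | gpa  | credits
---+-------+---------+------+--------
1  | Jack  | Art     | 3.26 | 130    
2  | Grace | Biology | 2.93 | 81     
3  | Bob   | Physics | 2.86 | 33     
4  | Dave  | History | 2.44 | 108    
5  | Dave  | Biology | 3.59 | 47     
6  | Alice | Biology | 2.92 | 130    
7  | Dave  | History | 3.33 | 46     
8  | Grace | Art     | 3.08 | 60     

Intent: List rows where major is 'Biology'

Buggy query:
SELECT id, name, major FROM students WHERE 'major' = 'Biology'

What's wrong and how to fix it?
Bug: 'major' in single quotes is a string literal, not the column; the comparison is literal-vs-literal and never true

Fix: Remove the quotes around the column name (or use double quotes for an identifier)

Corrected query:
SELECT id, name, major FROM students WHERE major = 'Biology'

Result:
id | name  | major  
---+-------+--------
2  | Grace | Biology
5  | Dave  | Biology
6  | Alice | Biology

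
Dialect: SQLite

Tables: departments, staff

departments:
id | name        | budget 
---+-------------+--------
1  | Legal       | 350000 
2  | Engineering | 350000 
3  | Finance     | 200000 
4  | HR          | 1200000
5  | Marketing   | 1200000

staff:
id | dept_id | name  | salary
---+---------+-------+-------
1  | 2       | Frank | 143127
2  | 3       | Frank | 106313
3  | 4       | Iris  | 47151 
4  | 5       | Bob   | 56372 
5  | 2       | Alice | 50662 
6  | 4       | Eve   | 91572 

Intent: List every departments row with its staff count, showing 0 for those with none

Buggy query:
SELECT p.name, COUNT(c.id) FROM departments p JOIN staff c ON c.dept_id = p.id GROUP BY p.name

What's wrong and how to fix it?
Bug: An inner join excludes parents with zero children

Fix: Use LEFT JOIN so parents without children still appear (COUNT(c.id) gives 0)

Corrected query:
SELECT p.name, COUNT(c.id) FROM departments p LEFT JOIN staff c ON c.dept_id = p.id GROUP BY p.name

Result:
name        | COUNT(c.id)
------------+------------
Engineering | 2          
Finance     | 1          
HR          | 2          
Legal       | 0          
Marketing   | 1          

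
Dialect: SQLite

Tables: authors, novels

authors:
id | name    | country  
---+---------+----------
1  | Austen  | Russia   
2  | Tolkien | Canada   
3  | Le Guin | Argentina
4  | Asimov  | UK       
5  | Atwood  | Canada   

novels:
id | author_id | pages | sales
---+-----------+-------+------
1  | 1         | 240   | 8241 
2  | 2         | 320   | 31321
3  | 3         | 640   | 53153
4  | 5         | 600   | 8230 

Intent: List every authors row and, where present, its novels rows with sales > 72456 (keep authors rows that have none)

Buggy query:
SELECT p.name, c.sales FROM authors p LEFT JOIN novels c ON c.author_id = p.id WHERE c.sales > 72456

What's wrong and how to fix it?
Bug: A WHERE condition on the right-hand table after LEFT JOIN drops unmatched parents

Fix: Put 'c.sales > 72456' in the JOIN's ON clause instead of WHERE

Corrected query:
SELECT p.name, c.sales FROM authors p LEFT JOIN novels c ON c.author_id = p.id AND c.sales > 72456

Result:
name    | sales
--------+------
Austen  | NULL 
Tolkien | NULL 
Le Guin | NULL 
Asimov  | NULL 
Atwood  | NULL 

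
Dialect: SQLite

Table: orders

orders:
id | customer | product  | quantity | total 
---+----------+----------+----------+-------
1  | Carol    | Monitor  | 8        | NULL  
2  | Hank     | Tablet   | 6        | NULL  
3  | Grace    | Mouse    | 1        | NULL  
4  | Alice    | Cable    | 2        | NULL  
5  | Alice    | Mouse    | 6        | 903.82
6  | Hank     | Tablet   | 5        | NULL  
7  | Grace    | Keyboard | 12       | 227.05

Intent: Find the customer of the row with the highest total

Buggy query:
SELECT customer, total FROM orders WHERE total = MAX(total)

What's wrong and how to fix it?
Bug: MAX(total) is an aggregate and cannot be used directly in WHERE

Fix: Wrap MAX in a scalar subquery so WHERE compares against a single value

Corrected query:
SELECT customer, total FROM orders WHERE total = (SELECT MAX(total) FROM orders)

Result:
customer | total 
---------+-------
Alice    | 903.82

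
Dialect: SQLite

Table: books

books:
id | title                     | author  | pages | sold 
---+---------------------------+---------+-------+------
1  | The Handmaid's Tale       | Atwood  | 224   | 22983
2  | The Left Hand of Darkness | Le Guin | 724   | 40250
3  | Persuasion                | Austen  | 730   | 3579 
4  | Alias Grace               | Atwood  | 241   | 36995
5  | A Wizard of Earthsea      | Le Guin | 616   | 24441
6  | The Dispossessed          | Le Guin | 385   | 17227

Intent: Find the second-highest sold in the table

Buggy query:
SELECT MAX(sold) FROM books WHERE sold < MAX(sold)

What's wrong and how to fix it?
Bug: The inner MAX is an aggregate inside WHERE, which is not allowed

Fix: Put the inner MAX in a scalar subquery

Corrected query:
SELECT MAX(sold) FROM books WHERE sold < (SELECT MAX(sold) FROM books)

Result:
MAX(sold)
---------
36995    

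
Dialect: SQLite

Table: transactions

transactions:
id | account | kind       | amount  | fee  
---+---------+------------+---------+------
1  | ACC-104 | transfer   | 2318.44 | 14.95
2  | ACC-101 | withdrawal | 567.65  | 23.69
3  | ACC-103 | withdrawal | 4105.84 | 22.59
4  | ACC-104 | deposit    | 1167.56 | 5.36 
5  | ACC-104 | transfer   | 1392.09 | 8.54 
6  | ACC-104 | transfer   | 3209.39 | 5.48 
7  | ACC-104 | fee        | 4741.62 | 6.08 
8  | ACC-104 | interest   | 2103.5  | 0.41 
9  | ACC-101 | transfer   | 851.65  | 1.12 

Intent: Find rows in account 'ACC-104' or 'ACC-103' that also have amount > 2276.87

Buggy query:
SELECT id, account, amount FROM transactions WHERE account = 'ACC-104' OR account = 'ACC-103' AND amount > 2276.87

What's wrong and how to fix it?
Bug: Without parentheses, AND is evaluated before OR, so the amount filter only applies to the 'ACC-103' branch

Fix: Add parentheses around the OR so the AND applies to both alternatives

Corrected query:
SELECT id, account, amount FROM transactions WHERE (account = 'ACC-104' OR account = 'ACC-103') AND amount > 2276.87

Result:
id | account | amount 
---+---------+--------
1  | ACC-104 | 2318.44
3  | ACC-103 | 4105.84
6  | ACC-104 | 3209.39
7  | ACC-104 | 4741.62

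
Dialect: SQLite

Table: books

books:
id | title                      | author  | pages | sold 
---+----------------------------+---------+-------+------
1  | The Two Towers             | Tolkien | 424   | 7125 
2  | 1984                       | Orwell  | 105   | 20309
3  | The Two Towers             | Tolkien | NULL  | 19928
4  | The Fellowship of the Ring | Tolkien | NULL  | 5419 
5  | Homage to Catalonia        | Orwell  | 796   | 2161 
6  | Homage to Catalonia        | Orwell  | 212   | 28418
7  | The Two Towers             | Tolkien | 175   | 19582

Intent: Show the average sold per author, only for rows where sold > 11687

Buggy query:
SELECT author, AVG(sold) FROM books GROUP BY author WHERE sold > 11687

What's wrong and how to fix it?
Bug: WHERE cannot follow GROUP BY

Fix: Place WHERE between FROM and GROUP BY

Corrected query:
SELECT author, AVG(sold) FROM books WHERE sold > 11687 GROUP BY author

Result:
author  | AVG(sold)
--------+----------
Orwell  | 24363.5  
Tolkien | 19755    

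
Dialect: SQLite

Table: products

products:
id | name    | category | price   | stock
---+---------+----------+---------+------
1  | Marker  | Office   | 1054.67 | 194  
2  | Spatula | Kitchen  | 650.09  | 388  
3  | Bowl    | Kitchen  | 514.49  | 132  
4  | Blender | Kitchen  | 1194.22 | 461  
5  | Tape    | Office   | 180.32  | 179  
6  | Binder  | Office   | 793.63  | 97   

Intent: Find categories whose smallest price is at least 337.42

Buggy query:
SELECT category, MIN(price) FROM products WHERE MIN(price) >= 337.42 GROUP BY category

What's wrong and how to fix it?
Bug: MIN() in WHERE is a misuse of aggregate

Fix: Use HAVING for the per-group MIN condition

Corrected query:
SELECT category, MIN(price) FROM products GROUP BY category HAVING MIN(price) >= 337.42

Result:
category | MIN(price)
---------+-----------
Kitchen  | 514.49    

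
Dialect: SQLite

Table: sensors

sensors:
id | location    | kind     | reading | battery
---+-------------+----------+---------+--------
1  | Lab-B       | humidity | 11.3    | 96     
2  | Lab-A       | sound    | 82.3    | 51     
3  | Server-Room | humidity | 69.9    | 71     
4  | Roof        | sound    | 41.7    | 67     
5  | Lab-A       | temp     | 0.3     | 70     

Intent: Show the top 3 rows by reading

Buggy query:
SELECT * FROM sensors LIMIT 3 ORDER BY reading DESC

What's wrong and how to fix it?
Bug: LIMIT must come after ORDER BY

Fix: Swap the clauses: ORDER BY first, then LIMIT

Corrected query:
SELECT * FROM sensors ORDER BY reading DESC LIMIT 3

Result:
id | location    | kind     | reading | battery
---+-------------+----------+---------+--------
2  | Lab-A       | sound    | 82.3    | 51     
3  | Server-Room | humidity | 69.9    | 71     
4  | Roof        | sound    | 41.7    | 67     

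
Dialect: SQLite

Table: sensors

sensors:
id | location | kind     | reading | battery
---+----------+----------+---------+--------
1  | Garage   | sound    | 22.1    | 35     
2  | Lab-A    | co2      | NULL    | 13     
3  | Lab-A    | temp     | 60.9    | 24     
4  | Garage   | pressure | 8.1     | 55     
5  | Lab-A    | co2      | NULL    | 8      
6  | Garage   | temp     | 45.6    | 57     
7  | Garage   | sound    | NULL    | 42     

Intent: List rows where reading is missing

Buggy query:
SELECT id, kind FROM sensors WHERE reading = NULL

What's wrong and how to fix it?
Bug: Comparing to NULL with '=' never matches; NULL = NULL is unknown, not true

Fix: Replace '= NULL' with 'IS NULL'

Corrected query:
SELECT id, kind FROM sensors WHERE reading IS NULL

Result:
id | kind 
---+------
2  | co2  
5  | co2  
7  | sound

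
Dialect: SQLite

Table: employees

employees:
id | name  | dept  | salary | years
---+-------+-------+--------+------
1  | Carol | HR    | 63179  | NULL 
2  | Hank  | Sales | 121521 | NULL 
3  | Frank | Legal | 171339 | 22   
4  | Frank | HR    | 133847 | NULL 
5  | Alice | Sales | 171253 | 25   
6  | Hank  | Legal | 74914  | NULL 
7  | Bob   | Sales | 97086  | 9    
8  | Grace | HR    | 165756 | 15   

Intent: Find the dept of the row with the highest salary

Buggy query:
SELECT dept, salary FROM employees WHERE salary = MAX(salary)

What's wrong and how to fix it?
Bug: MAX(salary) is an aggregate and cannot be used directly in WHERE

Fix: Wrap MAX in a scalar subquery so WHERE compares against a single value

Corrected query:
SELECT dept, salary FROM employees WHERE salary = (SELECT MAX(salary) FROM employees)

Result:
dept  | salary
------+-------
Legal | 171339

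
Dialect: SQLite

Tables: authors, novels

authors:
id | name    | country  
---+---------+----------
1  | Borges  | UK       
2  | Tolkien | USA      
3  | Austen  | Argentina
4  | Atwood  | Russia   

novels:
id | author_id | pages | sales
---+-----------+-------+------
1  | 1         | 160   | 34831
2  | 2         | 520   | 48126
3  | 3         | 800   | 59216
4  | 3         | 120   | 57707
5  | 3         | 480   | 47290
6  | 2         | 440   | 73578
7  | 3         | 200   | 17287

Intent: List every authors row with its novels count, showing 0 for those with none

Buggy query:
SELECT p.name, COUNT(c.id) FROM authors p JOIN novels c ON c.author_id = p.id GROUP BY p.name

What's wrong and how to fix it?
Bug: INNER JOIN drops authors rows that have no matching novels rows

Fix: Use LEFT JOIN so parents without children still appear (COUNT(c.id) gives 0)

Corrected query:
SELECT p.name, COUNT(c.id) FROM authors p LEFT JOIN novels c ON c.author_id = p.id GROUP BY p.name

Result:
name    | COUNT(c.id)
--------+------------
Atwood  | 0          
Austen  | 4          
Borges  | 1          
Tolkien | 2          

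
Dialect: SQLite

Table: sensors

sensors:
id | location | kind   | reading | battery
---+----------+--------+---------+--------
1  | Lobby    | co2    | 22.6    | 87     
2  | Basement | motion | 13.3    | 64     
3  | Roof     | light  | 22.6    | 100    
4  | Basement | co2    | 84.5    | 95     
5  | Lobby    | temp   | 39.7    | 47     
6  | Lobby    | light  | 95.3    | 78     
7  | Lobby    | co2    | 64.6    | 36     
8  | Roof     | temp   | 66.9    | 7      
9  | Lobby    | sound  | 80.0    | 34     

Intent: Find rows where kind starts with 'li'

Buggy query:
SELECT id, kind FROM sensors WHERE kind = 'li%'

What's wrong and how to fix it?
Bug: '=' compares the literal string including the % character; pattern matching needs LIKE

Fix: Use LIKE for wildcard pattern matching

Corrected query:
SELECT id, kind FROM sensors WHERE kind LIKE 'li%'

Result:
id | kind 
---+------
3  | light
6  | light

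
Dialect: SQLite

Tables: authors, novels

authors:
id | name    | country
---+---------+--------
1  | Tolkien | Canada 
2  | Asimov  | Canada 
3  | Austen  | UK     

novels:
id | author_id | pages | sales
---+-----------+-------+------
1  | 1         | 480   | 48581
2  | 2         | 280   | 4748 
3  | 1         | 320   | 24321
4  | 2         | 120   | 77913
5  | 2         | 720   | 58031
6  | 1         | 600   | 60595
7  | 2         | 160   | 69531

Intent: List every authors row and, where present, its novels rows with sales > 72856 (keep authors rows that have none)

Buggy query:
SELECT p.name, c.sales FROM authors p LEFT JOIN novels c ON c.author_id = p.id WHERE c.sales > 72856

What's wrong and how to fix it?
Bug: A WHERE condition on the right-hand table after LEFT JOIN drops unmatched parents

Fix: Put 'c.sales > 72856' in the JOIN's ON clause instead of WHERE

Corrected query:
SELECT p.name, c.sales FROM authors p LEFT JOIN novels c ON c.author_id = p.id AND c.sales > 72856

Result:
name    | sales
--------+------
Tolkien | NULL 
Asimov  | 77913
Austen  | NULL 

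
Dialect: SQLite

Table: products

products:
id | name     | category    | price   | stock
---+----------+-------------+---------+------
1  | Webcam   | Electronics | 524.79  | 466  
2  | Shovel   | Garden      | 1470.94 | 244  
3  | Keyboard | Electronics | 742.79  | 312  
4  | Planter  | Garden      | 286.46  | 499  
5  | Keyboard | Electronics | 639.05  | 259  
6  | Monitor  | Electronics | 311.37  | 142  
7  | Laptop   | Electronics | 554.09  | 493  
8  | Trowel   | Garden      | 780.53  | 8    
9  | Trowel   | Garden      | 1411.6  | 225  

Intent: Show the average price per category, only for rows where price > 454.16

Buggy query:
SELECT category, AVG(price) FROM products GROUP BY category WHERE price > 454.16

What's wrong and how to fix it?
Bug: Row-level WHERE must come before GROUP BY in the clause order

Fix: Move the WHERE clause before GROUP BY

Corrected query:
SELECT category, AVG(price) FROM products WHERE price > 454.16 GROUP BY category

Result:
category    | AVG(price) 
------------+------------
Electronics | 615.18     
Garden      | 1221.023333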